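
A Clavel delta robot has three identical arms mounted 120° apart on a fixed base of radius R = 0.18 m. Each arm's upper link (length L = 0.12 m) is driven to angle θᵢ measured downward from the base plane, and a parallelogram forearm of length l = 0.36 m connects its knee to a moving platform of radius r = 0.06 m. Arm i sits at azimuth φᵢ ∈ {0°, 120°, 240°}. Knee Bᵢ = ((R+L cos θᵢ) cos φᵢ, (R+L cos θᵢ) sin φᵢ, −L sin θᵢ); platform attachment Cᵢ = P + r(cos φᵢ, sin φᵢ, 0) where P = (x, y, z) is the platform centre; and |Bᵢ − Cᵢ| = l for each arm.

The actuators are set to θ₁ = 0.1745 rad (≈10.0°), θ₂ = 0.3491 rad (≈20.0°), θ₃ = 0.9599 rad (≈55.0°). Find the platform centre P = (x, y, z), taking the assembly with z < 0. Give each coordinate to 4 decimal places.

(0.0597, 0.0691, -0.3257)

arm 1 at φ=0.0°: e+L cos θ1 = 0.2382;  O1 = (0.2382, 0.0000, -0.0208)
φ2=120.0°: virtual centre (-0.1164, 0.2016, -0.0410), radius l
φ3=240.0°: virtual centre (-0.0944, -0.1635, -0.0983), radius l
|O₂|²−|O₁|² = -0.0013;  |O₃|²−|O₁|² = -0.0118
linear system: -0.7091x+0.4032y = -0.0013−-0.0404z; -0.6652x+-0.3271y = -0.0118−-0.1549z
det = 0.5001;  x = 0.0104+-0.1513z,  y = 0.0151+-0.1659z
quadratic in z: (1.0504)z²+(0.1056)z+(-0.0771)=0, √Δ=0.5787 → z ∈ {-0.3257, 0.2252}; z = -0.3257 (taking z<0)
x = 0.0597, y = 0.0691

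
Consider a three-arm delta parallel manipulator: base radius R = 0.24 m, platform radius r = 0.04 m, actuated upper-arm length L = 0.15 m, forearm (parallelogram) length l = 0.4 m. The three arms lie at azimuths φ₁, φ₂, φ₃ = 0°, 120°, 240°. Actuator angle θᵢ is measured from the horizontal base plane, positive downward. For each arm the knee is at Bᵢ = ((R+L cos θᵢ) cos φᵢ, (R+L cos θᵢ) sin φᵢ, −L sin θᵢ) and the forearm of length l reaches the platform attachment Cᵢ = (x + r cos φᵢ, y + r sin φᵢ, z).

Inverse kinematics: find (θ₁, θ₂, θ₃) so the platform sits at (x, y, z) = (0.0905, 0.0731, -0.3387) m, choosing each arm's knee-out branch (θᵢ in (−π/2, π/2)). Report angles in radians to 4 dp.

θ₁ = 0.2616, θ₂ = 0.6984, θ₃ = 1.3089

φ1=0.0° → target in arm frame (0.0905, 0.0731)
  A cos θ + B sin θ = C:  0.1095·cos θ + -0.3387·sin θ = 0.0182
  γ=atan2(-0.3387,0.1095)=-1.2581;  ψ=arccos(0.0510)=1.5198;  θ1=γ+ψ≈0.2616
φ2=120.0° → target in arm frame (0.0181, -0.1149)
  A=0.1819, B=-0.3387, C=(l²−L²−A²−y'²−z²)/(2L)=-0.0784
  √(A²+B²)=0.3845;  θ2 = -1.0778+1.7762 ≈ 0.6984
φ3=240.0° → target in arm frame (-0.1086, 0.0418)
  e−x'=0.3086;  (l²−L²−(e−x')²−y'²−z²)/2L = -0.2472
  θ3 = atan2(B,A) + arccos(C/0.4582) = 1.3089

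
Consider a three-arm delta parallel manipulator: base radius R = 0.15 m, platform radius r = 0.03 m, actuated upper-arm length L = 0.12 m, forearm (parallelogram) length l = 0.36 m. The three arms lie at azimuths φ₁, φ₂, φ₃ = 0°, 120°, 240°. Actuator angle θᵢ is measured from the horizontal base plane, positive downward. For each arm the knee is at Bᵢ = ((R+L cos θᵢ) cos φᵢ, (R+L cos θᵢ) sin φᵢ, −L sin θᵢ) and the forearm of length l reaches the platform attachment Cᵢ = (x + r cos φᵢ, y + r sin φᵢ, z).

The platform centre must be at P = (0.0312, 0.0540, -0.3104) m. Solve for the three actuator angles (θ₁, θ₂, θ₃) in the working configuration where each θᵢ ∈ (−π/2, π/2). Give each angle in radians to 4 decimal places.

arm 1 (φ=0.0°): x'=0.0312, y'=0.0540
  A cos θ + B sin θ = C:  0.0888·cos θ + -0.3104·sin θ = 0.0335
  √(A²+B²)=0.3229;  θ1 = -1.2922+1.4667 ≈ 0.1746
φ2=120.0° → target in arm frame (0.0312, -0.0540)
  A=0.0888, B=-0.3104, C=(l²−L²−A²−y'²−z²)/(2L)=0.0335
  γ=atan2(-0.3104,0.0888)=-1.2921;  ψ=arccos(0.1038)=1.4668;  θ2=γ+ψ≈0.1748
arm 3 (φ=240.0°): x'=-0.0624, y'=0.0000
  e−x'=0.1824;  (l²−L²−(e−x')²−y'²−z²)/2L = -0.0600
  √(A²+B²)=0.3600;  θ3 = -1.0396+1.7383 ≈ 0.6987

θ₁ = 0.1746, θ₂ = 0.1748, θ₃ = 0.6987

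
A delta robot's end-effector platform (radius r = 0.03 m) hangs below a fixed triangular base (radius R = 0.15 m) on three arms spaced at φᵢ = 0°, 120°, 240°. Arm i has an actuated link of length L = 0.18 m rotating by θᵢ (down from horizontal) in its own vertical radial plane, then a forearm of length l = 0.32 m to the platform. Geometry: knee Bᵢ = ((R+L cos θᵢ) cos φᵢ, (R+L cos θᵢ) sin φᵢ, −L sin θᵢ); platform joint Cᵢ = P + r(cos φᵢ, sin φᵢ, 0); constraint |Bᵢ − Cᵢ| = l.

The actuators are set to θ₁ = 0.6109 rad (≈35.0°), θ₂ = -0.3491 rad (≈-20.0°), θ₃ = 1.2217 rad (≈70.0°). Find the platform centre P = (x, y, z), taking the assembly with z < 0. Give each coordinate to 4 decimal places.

(0.0016, 0.1472, -0.2037)

arm 1 at φ=0.0°: e+L cos θ1 = 0.2674;  centre 1 = (0.2674, 0.0000, -0.1032)
arm 2 at φ=120.0°: e+L cos θ2 = 0.2891;  centre 2 = (-0.1446, 0.2504, 0.0616)
arm 3 at φ=240.0°: e+L cos θ3 = 0.1816;  centre 3 = (-0.0908, -0.1572, -0.1691)
subtract pairs → two planes through P
[-0.8240 0.5008 0.3296]·P = 0.0052;  [-0.7165 -0.3145 -0.1318]·P = -0.0206
det = 0.6180;  x = 0.0141+0.0610z,  y = 0.0335+-0.5579z
into |P−centre ₁|² = l²: 1.3150z² + 0.1382z + -0.0264 = 0;  Δ = 0.1580;  z = -0.2037 or 0.0986 → z<0 root = -0.2037
x = 0.0016, y = 0.1472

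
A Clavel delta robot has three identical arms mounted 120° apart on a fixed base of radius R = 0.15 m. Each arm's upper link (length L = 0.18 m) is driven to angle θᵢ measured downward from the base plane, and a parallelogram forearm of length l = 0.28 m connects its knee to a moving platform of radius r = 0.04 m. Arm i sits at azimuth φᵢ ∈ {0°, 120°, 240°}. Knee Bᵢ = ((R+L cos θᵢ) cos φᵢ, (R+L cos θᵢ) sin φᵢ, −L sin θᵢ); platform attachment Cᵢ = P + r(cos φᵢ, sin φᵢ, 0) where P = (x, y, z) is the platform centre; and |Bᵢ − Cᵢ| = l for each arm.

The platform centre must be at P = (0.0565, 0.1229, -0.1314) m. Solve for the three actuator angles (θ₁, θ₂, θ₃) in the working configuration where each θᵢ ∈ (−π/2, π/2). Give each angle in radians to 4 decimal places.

φ1=0.0° → target in arm frame (0.0565, 0.1229)
  e−x'=0.0535;  (l²−L²−(e−x')²−y'²−z²)/2L = 0.0299
  √(A²+B²)=0.1419;  θ1 = -1.1841+1.3584 ≈ 0.1742
rotate P by −φ2: (0.0782, -0.1104, -0.1314)
  e−x'=0.0318;  (l²−L²−(e−x')²−y'²−z²)/2L = 0.0432
  θ2 = atan2(B,A) + arccos(C/0.1352) = -0.0874
rotate P by −φ3: (-0.1347, -0.0125, -0.1314)
  A=0.2447, B=-0.1314, C=(l²−L²−A²−y'²−z²)/(2L)=-0.0869
  γ=atan2(-0.1314,0.2447)=-0.4928;  ψ=arccos(-0.3130)=1.8891;  θ3=γ+ψ≈1.3963

θ₁ = 0.1742, θ₂ = -0.0874, θ₃ = 1.3963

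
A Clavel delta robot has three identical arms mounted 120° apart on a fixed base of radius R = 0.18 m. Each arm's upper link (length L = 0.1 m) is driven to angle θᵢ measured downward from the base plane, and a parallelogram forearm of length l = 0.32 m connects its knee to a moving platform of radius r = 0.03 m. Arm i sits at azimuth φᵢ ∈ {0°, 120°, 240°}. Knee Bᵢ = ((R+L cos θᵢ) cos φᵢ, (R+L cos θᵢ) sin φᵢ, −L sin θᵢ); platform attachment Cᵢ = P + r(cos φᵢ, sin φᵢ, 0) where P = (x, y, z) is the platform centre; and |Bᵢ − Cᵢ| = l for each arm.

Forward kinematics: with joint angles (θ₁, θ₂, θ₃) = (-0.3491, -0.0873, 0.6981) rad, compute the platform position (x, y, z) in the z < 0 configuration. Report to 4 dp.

(0.0391, 0.0461, -0.2072)

φ1=0.0°: virtual centre (0.2440, 0.0000, 0.0342), radius l
S2 = (0.2496·cos120.0°, 0.2496·sin120.0°, 0.0087) = (-0.1248, 0.2162, 0.0087)
φ3=240.0°: virtual centre (-0.1133, -0.1962, -0.0643), radius l
|S₂|²−|S₁|² = 0.0017;  |S₃|²−|S₁|² = -0.0052
plane₁₂: -0.7376x+0.4324y+-0.0510z = 0.0017
Cramer: x(z) = 0.0027-0.1757z;  y(z) = 0.0084-0.1819z
quadratic in z: (1.0640)z²+(0.0133)z+(-0.0429)=0, √Δ=0.4276 → z ∈ {-0.2072, 0.1947}; z = -0.2072 (taking z<0)
x = 0.0391, y = 0.0461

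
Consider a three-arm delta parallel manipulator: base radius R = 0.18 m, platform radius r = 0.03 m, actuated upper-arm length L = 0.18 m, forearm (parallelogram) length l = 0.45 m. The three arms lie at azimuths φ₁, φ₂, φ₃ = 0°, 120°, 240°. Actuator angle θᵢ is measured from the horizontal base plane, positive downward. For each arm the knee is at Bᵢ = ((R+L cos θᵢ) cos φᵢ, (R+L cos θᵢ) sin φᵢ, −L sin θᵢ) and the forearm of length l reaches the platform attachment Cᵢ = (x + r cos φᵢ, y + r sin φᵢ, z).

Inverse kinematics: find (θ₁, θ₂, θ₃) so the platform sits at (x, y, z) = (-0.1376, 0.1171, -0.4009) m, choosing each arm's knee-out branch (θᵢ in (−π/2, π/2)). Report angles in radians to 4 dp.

φ1=0.0° → target in arm frame (-0.1376, 0.1171)
  A=0.2876, B=-0.4009, C=(l²−L²−A²−y'²−z²)/(2L)=-0.2418
  √(A²+B²)=0.4934;  θ1 = -0.9485+2.0830 ≈ 1.1345
arm 2 (φ=120.0°): x'=0.1702, y'=0.0606
  A=-0.0202, B=-0.4009, C=(l²−L²−A²−y'²−z²)/(2L)=0.0147
  √(A²+B²)=0.4014;  θ2 = -1.6212+1.5341 ≈ -0.0870
arm 3 (φ=240.0°): x'=-0.0326, y'=-0.1777
  A cos θ + B sin θ = C:  0.1826·cos θ + -0.4009·sin θ = -0.1543
  γ=atan2(-0.4009,0.1826)=-1.1434;  ψ=arccos(-0.3503)=1.9287;  θ3=γ+ψ≈0.7853

θ₁ = 1.1345, θ₂ = -0.0870, θ₃ = 0.7853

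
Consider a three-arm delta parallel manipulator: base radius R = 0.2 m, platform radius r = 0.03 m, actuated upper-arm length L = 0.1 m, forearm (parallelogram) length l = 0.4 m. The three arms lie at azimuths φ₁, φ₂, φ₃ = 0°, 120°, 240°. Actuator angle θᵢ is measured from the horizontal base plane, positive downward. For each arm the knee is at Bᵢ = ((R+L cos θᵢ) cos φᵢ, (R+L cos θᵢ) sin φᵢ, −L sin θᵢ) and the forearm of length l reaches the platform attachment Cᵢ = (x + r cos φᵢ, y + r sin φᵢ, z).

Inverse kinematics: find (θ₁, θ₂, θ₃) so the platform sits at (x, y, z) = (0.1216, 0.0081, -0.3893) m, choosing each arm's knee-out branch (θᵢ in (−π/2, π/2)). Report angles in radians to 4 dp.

θ₁ = 0.1742, θ₂ = 1.3085, θ₃ = 1.3954

rotate P by −φ1: (0.1216, 0.0081, -0.3893)
  A=0.0484, B=-0.3893, C=(l²−L²−A²−y'²−z²)/(2L)=-0.0198
  γ=atan2(-0.3893,0.0484)=-1.4471;  ψ=arccos(-0.0505)=1.6213;  θ1=γ+ψ≈0.1742
φ2=120.0° → target in arm frame (-0.0538, -0.1094)
  A=0.2238, B=-0.3893, C=(l²−L²−A²−y'²−z²)/(2L)=-0.3180
  θ2 = atan2(B,A) + arccos(C/0.4490) = 1.3085
rotate P by −φ3: (-0.0678, 0.1013, -0.3893)
  e−x'=0.2378;  (l²−L²−(e−x')²−y'²−z²)/2L = -0.3418
  γ=atan2(-0.3893,0.2378)=-1.0224;  ψ=arccos(-0.7493)=2.4178;  θ3=γ+ψ≈1.3954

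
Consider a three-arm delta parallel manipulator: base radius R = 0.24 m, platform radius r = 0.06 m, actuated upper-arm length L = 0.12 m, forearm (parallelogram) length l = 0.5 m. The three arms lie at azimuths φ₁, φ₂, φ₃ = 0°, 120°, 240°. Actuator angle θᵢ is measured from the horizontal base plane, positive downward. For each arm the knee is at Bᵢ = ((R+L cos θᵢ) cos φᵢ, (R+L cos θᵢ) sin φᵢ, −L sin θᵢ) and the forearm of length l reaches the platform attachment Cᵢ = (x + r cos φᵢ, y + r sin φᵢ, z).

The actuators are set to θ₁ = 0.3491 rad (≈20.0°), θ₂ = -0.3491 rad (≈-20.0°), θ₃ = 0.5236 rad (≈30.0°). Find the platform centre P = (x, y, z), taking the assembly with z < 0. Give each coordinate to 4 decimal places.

φ1=0.0°: virtual centre (0.2928, 0.0000, -0.0410), radius l
φ2=120.0°: virtual centre (-0.1464, 0.2535, 0.0410), radius l
arm 3 at φ=240.0°: e+L cos θ3 = 0.2839;  centre 3 = (-0.1420, -0.2459, -0.0600)
|centre ₂|²−|centre ₁|² = 0.0000;  |centre ₃|²−|centre ₁|² = -0.0032
plane₁₂: -0.8783x+0.5071y+0.1642z = 0.0000
det = 0.8728;  x = 0.0018+0.0705z,  y = 0.0032+-0.2017z
into |P−centre ₁|² = l²: 1.0457z² + 0.0398z + -0.1637 = 0;  Δ = 0.6862;  z = -0.4151 or 0.3771 → z<0 root = -0.4151
x = -0.0274, y = 0.0869

(-0.0274, 0.0869, -0.4151)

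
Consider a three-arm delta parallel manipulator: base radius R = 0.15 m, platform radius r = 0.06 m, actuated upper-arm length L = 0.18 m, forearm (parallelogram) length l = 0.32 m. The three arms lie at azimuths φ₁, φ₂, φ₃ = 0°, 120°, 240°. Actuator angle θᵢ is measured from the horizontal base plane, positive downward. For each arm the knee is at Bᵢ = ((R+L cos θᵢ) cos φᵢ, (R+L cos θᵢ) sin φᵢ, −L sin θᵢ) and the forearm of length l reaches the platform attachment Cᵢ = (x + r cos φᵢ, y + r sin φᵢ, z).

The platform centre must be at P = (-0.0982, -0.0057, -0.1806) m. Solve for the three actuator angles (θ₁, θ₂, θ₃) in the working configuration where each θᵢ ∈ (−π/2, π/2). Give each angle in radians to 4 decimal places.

θ₁ = 0.7854, θ₂ = -0.1748, θ₃ = -0.2618

rotate P by −φ1: (-0.0982, -0.0057, -0.1806)
  e−x'=0.1882;  (l²−L²−(e−x')²−y'²−z²)/2L = 0.0054
  γ=atan2(-0.1806,0.1882)=-0.7648;  ψ=arccos(0.0206)=1.5502;  θ1=γ+ψ≈0.7854
arm 2 (φ=120.0°): x'=0.0442, y'=0.0879
  A cos θ + B sin θ = C:  0.0458·cos θ + -0.1806·sin θ = 0.0765
  γ=atan2(-0.1806,0.0458)=-1.3222;  ψ=arccos(0.4108)=1.1474;  θ2=γ+ψ≈-0.1748
φ3=240.0° → target in arm frame (0.0540, -0.0822)
  e−x'=0.0360;  (l²−L²−(e−x')²−y'²−z²)/2L = 0.0815
  γ=atan2(-0.1806,0.0360)=-1.3742;  ψ=arccos(0.4425)=1.1124;  θ3=γ+ψ≈-0.2618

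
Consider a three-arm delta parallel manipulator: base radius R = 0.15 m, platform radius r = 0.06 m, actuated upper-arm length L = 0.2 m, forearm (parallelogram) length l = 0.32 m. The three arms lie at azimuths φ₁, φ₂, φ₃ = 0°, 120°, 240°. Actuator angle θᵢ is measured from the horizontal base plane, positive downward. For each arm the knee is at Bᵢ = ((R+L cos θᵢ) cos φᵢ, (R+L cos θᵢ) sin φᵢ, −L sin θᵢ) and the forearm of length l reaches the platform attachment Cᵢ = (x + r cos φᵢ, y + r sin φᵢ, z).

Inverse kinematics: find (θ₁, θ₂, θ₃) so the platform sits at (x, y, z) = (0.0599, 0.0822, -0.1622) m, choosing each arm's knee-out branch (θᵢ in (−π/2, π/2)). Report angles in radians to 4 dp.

φ1=0.0° → target in arm frame (0.0599, 0.0822)
  A cos θ + B sin θ = C:  0.0301·cos θ + -0.1622·sin θ = 0.0711
  γ=atan2(-0.1622,0.0301)=-1.3873;  ψ=arccos(0.4308)=1.1254;  θ1=γ+ψ≈-0.2619
rotate P by −φ2: (0.0412, -0.0930, -0.1622)
  A=0.0488, B=-0.1622, C=(l²−L²−A²−y'²−z²)/(2L)=0.0627
  √(A²+B²)=0.1694;  θ2 = -1.2788+1.1918 ≈ -0.0870
φ3=240.0° → target in arm frame (-0.1011, 0.0108)
  A cos θ + B sin θ = C:  0.1911·cos θ + -0.1622·sin θ = -0.0014
  γ=atan2(-0.1622,0.1911)=-0.7037;  ψ=arccos(-0.0056)=1.5764;  θ3=γ+ψ≈0.8727

θ₁ = -0.2619, θ₂ = -0.0870, θ₃ = 0.8727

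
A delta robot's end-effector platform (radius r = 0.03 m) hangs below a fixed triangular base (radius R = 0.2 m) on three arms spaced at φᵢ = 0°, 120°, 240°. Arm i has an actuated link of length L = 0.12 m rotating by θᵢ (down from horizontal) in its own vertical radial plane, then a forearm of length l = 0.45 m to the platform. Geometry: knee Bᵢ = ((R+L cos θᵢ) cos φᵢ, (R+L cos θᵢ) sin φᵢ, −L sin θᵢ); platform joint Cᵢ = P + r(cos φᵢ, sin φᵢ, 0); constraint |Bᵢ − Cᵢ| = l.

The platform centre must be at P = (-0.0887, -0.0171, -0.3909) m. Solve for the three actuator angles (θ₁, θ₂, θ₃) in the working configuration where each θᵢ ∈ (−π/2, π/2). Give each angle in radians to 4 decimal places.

rotate P by −φ1: (-0.0887, -0.0171, -0.3909)
  e−x'=0.2587;  (l²−L²−(e−x')²−y'²−z²)/2L = -0.1330
  θ1 = atan2(B,A) + arccos(C/0.4688) = 0.8723
φ2=120.0° → target in arm frame (0.0295, 0.0854)
  e−x'=0.1405;  (l²−L²−(e−x')²−y'²−z²)/2L = 0.0345
  γ=atan2(-0.3909,0.1405)=-1.2258;  ψ=arccos(0.0831)=1.4876;  θ2=γ+ψ≈0.2618
rotate P by −φ3: (0.0592, -0.0683, -0.3909)
  e−x'=0.1108;  (l²−L²−(e−x')²−y'²−z²)/2L = 0.0765
  γ=atan2(-0.3909,0.1108)=-1.2945;  ψ=arccos(0.1882)=1.3815;  θ3=γ+ψ≈0.0870

θ₁ = 0.8723, θ₂ = 0.2618, θ₃ = 0.0870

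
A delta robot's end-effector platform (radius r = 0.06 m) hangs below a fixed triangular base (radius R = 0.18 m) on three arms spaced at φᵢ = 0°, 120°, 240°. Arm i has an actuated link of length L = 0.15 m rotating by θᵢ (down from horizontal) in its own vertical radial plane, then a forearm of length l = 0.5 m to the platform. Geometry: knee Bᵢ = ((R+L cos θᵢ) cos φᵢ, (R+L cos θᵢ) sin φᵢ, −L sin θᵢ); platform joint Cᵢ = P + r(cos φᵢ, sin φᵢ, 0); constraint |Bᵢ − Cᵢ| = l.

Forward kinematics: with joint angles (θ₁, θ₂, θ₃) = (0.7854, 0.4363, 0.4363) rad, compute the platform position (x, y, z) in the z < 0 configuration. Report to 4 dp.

(-0.0714, 0.0000, -0.5080)

φ1=0.0°: virtual centre (0.2261, 0.0000, -0.1061), radius l
O2 = (0.2559·cos120.0°, 0.2559·sin120.0°, -0.0634) = (-0.1280, 0.2217, -0.0634)
arm 3 at φ=240.0°: e+L cos θ3 = 0.2559;  O3 = (-0.1280, -0.2217, -0.0634)
|O₂|²−|O₁|² = 0.0072;  |O₃|²−|O₁|² = 0.0072
linear system: -0.7081x+0.4433y = 0.0072−0.0854z; -0.7081x+-0.4433y = 0.0072−0.0854z
det = 0.6278;  x = -0.0101+0.1205z,  y = 0.0000+0.0000z
sphere 1 gives Az²+Bz+C=0 with A=1.0145, B=0.1552, C=-0.1830;  B²−4AC=0.7666;  roots -0.5080, 0.3550;  negative root z = -0.5080
x = -0.0714, y = 0.0000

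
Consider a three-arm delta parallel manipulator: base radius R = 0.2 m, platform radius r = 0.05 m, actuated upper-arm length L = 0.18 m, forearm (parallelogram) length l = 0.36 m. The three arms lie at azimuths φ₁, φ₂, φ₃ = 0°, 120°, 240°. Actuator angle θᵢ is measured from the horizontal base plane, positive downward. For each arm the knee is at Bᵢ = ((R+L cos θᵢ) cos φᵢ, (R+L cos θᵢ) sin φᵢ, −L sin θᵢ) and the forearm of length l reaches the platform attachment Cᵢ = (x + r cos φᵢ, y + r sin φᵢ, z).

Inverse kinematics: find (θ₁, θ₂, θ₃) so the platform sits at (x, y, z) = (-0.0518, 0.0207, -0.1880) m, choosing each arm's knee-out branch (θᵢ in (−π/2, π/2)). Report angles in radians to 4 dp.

φ1=0.0° → target in arm frame (-0.0518, 0.0207)
  A cos θ + B sin θ = C:  0.2018·cos θ + -0.1880·sin θ = 0.0575
  √(A²+B²)=0.2758;  θ1 = -0.7500+1.3607 ≈ 0.6107
rotate P by −φ2: (0.0438, 0.0345, -0.1880)
  A=0.1062, B=-0.1880, C=(l²−L²−A²−y'²−z²)/(2L)=0.1372
  θ2 = atan2(B,A) + arccos(C/0.2159) = -0.1745
rotate P by −φ3: (0.0080, -0.0552, -0.1880)
  e−x'=0.1420;  (l²−L²−(e−x')²−y'²−z²)/2L = 0.1073
  γ=atan2(-0.1880,0.1420)=-0.9238;  ψ=arccos(0.4555)=1.0979;  θ3=γ+ψ≈0.1741

θ₁ = 0.6107, θ₂ = -0.1745, θ₃ = 0.1741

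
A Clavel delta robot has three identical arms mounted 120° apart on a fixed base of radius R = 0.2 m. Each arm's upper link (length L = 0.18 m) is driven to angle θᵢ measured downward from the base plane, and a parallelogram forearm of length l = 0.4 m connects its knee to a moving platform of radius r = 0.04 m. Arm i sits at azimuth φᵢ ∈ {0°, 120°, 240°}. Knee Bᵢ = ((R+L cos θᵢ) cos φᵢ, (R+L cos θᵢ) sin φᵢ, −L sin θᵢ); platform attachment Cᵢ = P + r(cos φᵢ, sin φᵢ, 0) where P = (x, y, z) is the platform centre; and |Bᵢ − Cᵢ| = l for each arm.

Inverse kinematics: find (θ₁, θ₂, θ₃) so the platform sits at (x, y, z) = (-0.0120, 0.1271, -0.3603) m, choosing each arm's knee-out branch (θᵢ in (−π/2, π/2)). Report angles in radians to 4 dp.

φ1=0.0° → target in arm frame (-0.0120, 0.1271)
  A cos θ + B sin θ = C:  0.1720·cos θ + -0.3603·sin θ = -0.1332
  √(A²+B²)=0.3992;  θ1 = -1.1254+1.9110 ≈ 0.7856
φ2=120.0° → target in arm frame (0.1161, -0.0532)
  A cos θ + B sin θ = C:  0.0439·cos θ + -0.3603·sin θ = -0.0194
  θ2 = atan2(B,A) + arccos(C/0.3630) = 0.1747
arm 3 (φ=240.0°): x'=-0.1041, y'=-0.0739
  e−x'=0.2641;  (l²−L²−(e−x')²−y'²−z²)/2L = -0.2150
  θ3 = atan2(B,A) + arccos(C/0.4467) = 1.1347

θ₁ = 0.7856, θ₂ = 0.1747, θ₃ = 1.1347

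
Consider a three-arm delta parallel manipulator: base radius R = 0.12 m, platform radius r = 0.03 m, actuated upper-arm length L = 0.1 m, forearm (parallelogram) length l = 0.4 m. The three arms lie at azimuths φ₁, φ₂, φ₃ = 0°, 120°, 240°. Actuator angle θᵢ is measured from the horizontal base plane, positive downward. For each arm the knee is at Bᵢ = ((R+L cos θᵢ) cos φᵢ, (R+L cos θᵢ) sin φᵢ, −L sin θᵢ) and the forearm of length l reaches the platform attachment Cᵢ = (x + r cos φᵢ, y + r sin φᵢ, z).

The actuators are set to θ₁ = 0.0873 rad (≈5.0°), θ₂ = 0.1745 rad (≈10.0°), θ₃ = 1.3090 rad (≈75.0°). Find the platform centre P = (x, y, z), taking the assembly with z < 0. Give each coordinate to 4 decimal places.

φ1=0.0°: virtual centre (0.1896, 0.0000, -0.0087), radius l
φ2=120.0°: virtual centre (-0.0942, 0.1632, -0.0174), radius l
arm 3 at φ=240.0°: ρ3 = 0.1159;  S3 = (-0.0579, -0.1004, -0.0966)
eliminate P² terms by subtracting sphere 1 from 2 and 3
plane₁₂: -0.5677x+0.3265y+-0.0173z = -0.0002
det = 0.2756;  x = 0.0159+-0.2208z,  y = 0.0270+-0.3310z
quadratic in z: (1.1583)z²+(0.0763)z+(-0.1290)=0, √Δ=0.7769 → z ∈ {-0.3683, 0.3024}; z = -0.3683 (taking z<0)
x = 0.0972, y = 0.1489

(0.0972, 0.1489, -0.3683)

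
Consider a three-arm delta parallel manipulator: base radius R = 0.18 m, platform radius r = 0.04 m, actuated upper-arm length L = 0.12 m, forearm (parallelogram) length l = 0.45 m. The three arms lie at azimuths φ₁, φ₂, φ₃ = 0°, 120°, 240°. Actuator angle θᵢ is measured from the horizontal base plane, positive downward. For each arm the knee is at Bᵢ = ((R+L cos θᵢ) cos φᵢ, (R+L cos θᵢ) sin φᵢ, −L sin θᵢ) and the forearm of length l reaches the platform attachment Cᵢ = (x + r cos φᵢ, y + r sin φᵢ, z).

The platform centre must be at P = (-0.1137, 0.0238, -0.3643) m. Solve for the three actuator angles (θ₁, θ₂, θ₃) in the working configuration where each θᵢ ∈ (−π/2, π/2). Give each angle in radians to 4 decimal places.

rotate P by −φ1: (-0.1137, 0.0238, -0.3643)
  e−x'=0.2537;  (l²−L²−(e−x')²−y'²−z²)/2L = -0.0398
  √(A²+B²)=0.4439;  θ1 = -0.9625+1.6605 ≈ 0.6980
φ2=120.0° → target in arm frame (0.0775, 0.0866)
  A=0.0625, B=-0.3643, C=(l²−L²−A²−y'²−z²)/(2L)=0.1833
  γ=atan2(-0.3643,0.0625)=-1.4008;  ψ=arccos(0.4958)=1.0521;  θ2=γ+ψ≈-0.3487
rotate P by −φ3: (0.0362, -0.1104, -0.3643)
  A=0.1038, B=-0.3643, C=(l²−L²−A²−y'²−z²)/(2L)=0.1352
  γ=atan2(-0.3643,0.1038)=-1.2933;  ψ=arccos(0.3568)=1.2059;  θ3=γ+ψ≈-0.0874

θ₁ = 0.6980, θ₂ = -0.3487, θ₃ = -0.0874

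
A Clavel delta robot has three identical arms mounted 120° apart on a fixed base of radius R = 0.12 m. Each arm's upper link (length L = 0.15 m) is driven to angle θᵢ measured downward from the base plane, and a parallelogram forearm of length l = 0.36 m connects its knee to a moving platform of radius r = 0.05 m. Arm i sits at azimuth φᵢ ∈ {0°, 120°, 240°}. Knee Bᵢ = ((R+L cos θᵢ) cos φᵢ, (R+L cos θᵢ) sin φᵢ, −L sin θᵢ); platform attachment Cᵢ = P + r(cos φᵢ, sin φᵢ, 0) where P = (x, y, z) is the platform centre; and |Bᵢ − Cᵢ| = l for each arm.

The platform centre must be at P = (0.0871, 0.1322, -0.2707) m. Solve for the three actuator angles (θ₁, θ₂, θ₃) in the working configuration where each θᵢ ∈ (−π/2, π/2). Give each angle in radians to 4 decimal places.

θ₁ = -0.2617, θ₂ = -0.1741, θ₃ = 0.8730

rotate P by −φ1: (0.0871, 0.1322, -0.2707)
  A cos θ + B sin θ = C:  -0.0171·cos θ + -0.2707·sin θ = 0.0535
  θ1 = atan2(B,A) + arccos(C/0.2712) = -0.2617
φ2=120.0° → target in arm frame (0.0709, -0.1415)
  A cos θ + B sin θ = C:  -0.0009·cos θ + -0.2707·sin θ = 0.0460
  γ=atan2(-0.2707,-0.0009)=-1.5743;  ψ=arccos(0.1698)=1.4002;  θ2=γ+ψ≈-0.1741
φ3=240.0° → target in arm frame (-0.1580, 0.0093)
  A cos θ + B sin θ = C:  0.2280·cos θ + -0.2707·sin θ = -0.0609
  θ3 = atan2(B,A) + arccos(C/0.3539) = 0.8730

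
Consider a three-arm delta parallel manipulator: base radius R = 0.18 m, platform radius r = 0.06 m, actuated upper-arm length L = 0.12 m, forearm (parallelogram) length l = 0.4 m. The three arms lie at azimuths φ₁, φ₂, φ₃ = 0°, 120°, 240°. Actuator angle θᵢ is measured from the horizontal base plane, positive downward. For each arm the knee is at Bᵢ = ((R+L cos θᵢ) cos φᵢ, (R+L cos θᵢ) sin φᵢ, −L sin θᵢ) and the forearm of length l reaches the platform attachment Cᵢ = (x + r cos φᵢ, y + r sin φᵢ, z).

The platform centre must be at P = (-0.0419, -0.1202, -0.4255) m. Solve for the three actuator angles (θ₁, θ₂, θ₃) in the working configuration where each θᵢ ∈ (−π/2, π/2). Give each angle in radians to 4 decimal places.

arm 1 (φ=0.0°): x'=-0.0419, y'=-0.1202
  A cos θ + B sin θ = C:  0.1619·cos θ + -0.4255·sin θ = -0.3171
  γ=atan2(-0.4255,0.1619)=-1.2072;  ψ=arccos(-0.6966)=2.3414;  θ1=γ+ψ≈1.1342
arm 2 (φ=120.0°): x'=-0.0831, y'=0.0964
  A=0.2031, B=-0.4255, C=(l²−L²−A²−y'²−z²)/(2L)=-0.3584
  √(A²+B²)=0.4715;  θ2 = -1.1254+2.4342 ≈ 1.3088
rotate P by −φ3: (0.1250, 0.0238, -0.4255)
  A cos θ + B sin θ = C:  -0.0050·cos θ + -0.4255·sin θ = -0.1502
  θ3 = atan2(B,A) + arccos(C/0.4255) = 0.3488

θ₁ = 1.1342, θ₂ = 1.3088, θ₃ = 0.3488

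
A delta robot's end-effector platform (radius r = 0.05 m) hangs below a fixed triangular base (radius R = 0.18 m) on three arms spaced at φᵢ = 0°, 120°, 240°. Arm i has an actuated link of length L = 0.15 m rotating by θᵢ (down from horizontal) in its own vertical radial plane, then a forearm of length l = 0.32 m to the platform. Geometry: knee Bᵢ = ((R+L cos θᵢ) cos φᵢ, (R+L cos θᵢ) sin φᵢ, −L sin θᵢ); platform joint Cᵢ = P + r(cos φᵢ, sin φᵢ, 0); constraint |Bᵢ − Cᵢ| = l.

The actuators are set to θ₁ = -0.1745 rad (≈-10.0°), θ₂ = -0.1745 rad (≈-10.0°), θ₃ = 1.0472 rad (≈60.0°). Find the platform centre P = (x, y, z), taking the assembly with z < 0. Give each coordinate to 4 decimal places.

(0.0553, 0.0957, -0.1831)

O1 = (0.2777·cos0.0°, 0.2777·sin0.0°, 0.0260) = (0.2777, 0.0000, 0.0260)
φ2=120.0°: virtual centre (-0.1389, 0.2405, 0.0260), radius l
O3 = (0.2050·cos240.0°, 0.2050·sin240.0°, -0.1299) = (-0.1025, -0.1775, -0.1299)
|O₂|²−|O₁|² = 0.0000;  |O₃|²−|O₁|² = -0.0189
linear system: -0.8332x+0.4810y = 0.0000−0.0000z; -0.7604x+-0.3551y = -0.0189−-0.3119z
Cramer: x(z) = 0.0137-0.2268z;  y(z) = 0.0238-0.3928z
quadratic in z: (1.2057)z²+(0.0489)z+(-0.0315)=0, √Δ=0.3926 → z ∈ {-0.1831, 0.1425}; z = -0.1831 (taking z<0)
x = 0.0553, y = 0.0957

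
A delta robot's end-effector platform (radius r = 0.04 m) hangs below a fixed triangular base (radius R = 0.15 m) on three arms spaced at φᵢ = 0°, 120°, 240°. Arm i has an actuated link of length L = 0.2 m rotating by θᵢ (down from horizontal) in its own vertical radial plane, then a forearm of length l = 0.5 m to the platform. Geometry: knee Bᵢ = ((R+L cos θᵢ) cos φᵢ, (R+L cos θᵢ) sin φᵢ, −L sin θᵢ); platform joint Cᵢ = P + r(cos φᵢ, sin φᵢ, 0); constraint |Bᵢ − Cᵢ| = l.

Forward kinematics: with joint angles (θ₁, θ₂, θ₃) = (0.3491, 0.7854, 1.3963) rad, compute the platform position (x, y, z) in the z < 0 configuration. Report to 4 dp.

(0.1797, 0.1481, -0.5311)

φ1=0.0°: virtual centre (0.2979, 0.0000, -0.0684), radius l
φ2=120.0°: virtual centre (-0.1257, 0.2177, -0.1414), radius l
arm 3 at φ=240.0°: e+L cos θ3 = 0.1447;  O3 = (-0.0724, -0.1253, -0.1970)
|O₂|²−|O₁|² = -0.0102;  |O₃|²−|O₁|² = -0.0337
linear system: -0.8473x+0.4355y = -0.0102−-0.1460z; -0.7406x+-0.2507y = -0.0337−-0.2571z
Cramer: x(z) = 0.0322-0.2777z;  y(z) = 0.0392-0.2051z
quadratic in z: (1.1192)z²+(0.2683)z+(-0.1732)=0, √Δ=0.9205 → z ∈ {-0.5311, 0.2914}; z = -0.5311 (taking z<0)
x = 0.1797, y = 0.1481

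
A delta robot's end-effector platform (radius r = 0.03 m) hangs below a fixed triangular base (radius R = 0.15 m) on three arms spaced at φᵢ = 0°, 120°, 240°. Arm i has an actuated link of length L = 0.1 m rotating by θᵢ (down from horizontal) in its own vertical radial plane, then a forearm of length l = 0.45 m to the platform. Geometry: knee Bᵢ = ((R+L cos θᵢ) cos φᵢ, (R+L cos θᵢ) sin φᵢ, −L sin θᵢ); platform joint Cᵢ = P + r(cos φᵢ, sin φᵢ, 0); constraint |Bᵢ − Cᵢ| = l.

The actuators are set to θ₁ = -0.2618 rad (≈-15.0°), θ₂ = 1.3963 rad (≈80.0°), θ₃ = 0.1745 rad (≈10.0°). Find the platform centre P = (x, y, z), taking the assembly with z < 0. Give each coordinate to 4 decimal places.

(0.1398, -0.1528, -0.3904)

φ1=0.0°: virtual centre (0.2166, 0.0000, 0.0259), radius l
arm 2 at φ=120.0°: ρ2 = 0.1374;  S2 = (-0.0687, 0.1190, -0.0985)
S3 = (0.2185·cos240.0°, 0.2185·sin240.0°, -0.0174) = (-0.1092, -0.1892, -0.0174)
subtract pairs → two planes through P
linear system: -0.5705x+0.2379y = -0.0190−-0.2487z; -0.6517x+-0.3784y = 0.0005−-0.0865z
det = 0.3709;  x = 0.0191+-0.3092z,  y = -0.0341+0.3039z
sphere 1 gives Az²+Bz+C=0 with A=1.1880, B=0.0496, C=-0.1617;  B²−4AC=0.7707;  roots -0.3904, 0.3486;  negative root z = -0.3904
x = 0.1398, y = -0.1528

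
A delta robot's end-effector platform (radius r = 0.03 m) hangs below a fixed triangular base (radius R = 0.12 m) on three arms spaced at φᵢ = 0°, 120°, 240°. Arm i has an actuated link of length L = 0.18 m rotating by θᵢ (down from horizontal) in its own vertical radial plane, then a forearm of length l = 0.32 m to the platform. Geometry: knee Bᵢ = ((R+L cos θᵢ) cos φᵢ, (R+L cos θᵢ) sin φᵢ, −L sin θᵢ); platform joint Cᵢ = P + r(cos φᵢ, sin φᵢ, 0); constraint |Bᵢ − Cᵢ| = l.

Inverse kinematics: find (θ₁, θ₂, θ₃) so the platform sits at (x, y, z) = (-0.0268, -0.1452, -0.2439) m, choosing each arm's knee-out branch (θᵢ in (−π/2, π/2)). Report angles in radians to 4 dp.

θ₁ = 0.6980, θ₂ = 1.0471, θ₃ = -0.2621

arm 1 (φ=0.0°): x'=-0.0268, y'=-0.1452
  A=0.1168, B=-0.2439, C=(l²−L²−A²−y'²−z²)/(2L)=-0.0673
  √(A²+B²)=0.2704;  θ1 = -1.1242+1.8221 ≈ 0.6980
rotate P by −φ2: (-0.1123, 0.0958, -0.2439)
  A=0.2023, B=-0.2439, C=(l²−L²−A²−y'²−z²)/(2L)=-0.1100
  θ2 = atan2(B,A) + arccos(C/0.3169) = 1.0471
rotate P by −φ3: (0.1391, 0.0494, -0.2439)
  e−x'=-0.0491;  (l²−L²−(e−x')²−y'²−z²)/2L = 0.0157
  γ=atan2(-0.2439,-0.0491)=-1.7696;  ψ=arccos(0.0632)=1.5076;  θ3=γ+ψ≈-0.2621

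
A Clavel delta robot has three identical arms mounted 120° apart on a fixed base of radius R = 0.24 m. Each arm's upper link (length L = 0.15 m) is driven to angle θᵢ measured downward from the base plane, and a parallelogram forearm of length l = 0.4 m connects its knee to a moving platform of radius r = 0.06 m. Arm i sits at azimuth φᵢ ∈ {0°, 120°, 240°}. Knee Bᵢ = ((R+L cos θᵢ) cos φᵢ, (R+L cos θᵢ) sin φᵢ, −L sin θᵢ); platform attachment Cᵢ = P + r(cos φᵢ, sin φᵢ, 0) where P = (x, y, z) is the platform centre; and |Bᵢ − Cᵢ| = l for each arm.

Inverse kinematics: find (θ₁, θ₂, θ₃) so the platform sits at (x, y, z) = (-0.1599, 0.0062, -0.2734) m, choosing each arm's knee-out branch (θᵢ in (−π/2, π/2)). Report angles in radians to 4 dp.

rotate P by −φ1: (-0.1599, 0.0062, -0.2734)
  A cos θ + B sin θ = C:  0.3399·cos θ + -0.2734·sin θ = -0.1761
  √(A²+B²)=0.4362;  θ1 = -0.6774+1.9863 ≈ 1.3089
arm 2 (φ=120.0°): x'=0.0853, y'=0.1354
  e−x'=0.0947;  (l²−L²−(e−x')²−y'²−z²)/2L = 0.1182
  √(A²+B²)=0.2893;  θ2 = -1.2374+1.1499 ≈ -0.0875
rotate P by −φ3: (0.0746, -0.1416, -0.2734)
  A cos θ + B sin θ = C:  0.1054·cos θ + -0.2734·sin θ = 0.1053
  √(A²+B²)=0.2930;  θ3 = -1.2028+1.2032 ≈ 0.0004

θ₁ = 1.3089, θ₂ = -0.0875, θ₃ = 0.0004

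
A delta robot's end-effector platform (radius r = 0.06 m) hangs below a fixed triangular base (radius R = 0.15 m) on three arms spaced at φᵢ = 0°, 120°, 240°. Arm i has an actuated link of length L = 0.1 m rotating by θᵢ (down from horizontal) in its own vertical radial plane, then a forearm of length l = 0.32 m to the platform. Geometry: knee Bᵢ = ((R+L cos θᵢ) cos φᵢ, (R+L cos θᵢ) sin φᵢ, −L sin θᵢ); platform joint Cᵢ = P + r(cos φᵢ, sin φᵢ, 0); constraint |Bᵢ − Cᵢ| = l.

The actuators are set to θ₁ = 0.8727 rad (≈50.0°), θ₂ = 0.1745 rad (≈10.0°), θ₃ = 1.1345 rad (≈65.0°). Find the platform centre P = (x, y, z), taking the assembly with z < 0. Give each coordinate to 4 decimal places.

(-0.0230, 0.1011, -0.3231)

O1 = (0.1543·cos0.0°, 0.1543·sin0.0°, -0.0766) = (0.1543, 0.0000, -0.0766)
arm 2 at φ=120.0°: (R−r)+L cos θ2 = 0.1885;  O2 = (-0.0942, 0.1632, -0.0174)
φ3=240.0°: virtual centre (-0.0661, -0.1145, -0.0906), radius l
subtract pairs → two planes through P
plane₁₂: -0.4970x+0.3265y+0.1185z = 0.0062
det = 0.2578;  x = -0.0005+0.0698z,  y = 0.0182+-0.2567z
sphere 1 gives Az²+Bz+C=0 with A=1.0708, B=0.1223, C=-0.0723;  B²−4AC=0.3245;  roots -0.3231, 0.2089;  negative root z = -0.3231
x = -0.0230, y = 0.1011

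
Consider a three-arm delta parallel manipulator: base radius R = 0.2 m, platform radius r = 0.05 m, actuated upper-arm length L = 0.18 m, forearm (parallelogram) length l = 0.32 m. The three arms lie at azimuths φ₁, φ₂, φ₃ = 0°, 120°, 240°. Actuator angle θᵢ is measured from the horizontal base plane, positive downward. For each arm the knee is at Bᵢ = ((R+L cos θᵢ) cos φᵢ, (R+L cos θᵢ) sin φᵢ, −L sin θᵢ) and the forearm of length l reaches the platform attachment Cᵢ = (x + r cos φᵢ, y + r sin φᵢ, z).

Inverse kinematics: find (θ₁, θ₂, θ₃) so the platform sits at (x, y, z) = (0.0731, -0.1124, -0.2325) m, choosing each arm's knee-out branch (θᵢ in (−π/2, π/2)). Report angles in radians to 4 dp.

arm 1 (φ=0.0°): x'=0.0731, y'=-0.1124
  A=0.0769, B=-0.2325, C=(l²−L²−A²−y'²−z²)/(2L)=-0.0072
  γ=atan2(-0.2325,0.0769)=-1.2514;  ψ=arccos(-0.0295)=1.6003;  θ1=γ+ψ≈0.3490
φ2=120.0° → target in arm frame (-0.1339, -0.0071)
  A cos θ + B sin θ = C:  0.2839·cos θ + -0.2325·sin θ = -0.1797
  √(A²+B²)=0.3669;  θ2 = -0.6862+2.0826 ≈ 1.3964
arm 3 (φ=240.0°): x'=0.0608, y'=0.1195
  A=0.0892, B=-0.2325, C=(l²−L²−A²−y'²−z²)/(2L)=-0.0175
  γ=atan2(-0.2325,0.0892)=-1.2044;  ψ=arccos(-0.0702)=1.6411;  θ3=γ+ψ≈0.4367

θ₁ = 0.3490, θ₂ = 1.3964, θ₃ = 0.4367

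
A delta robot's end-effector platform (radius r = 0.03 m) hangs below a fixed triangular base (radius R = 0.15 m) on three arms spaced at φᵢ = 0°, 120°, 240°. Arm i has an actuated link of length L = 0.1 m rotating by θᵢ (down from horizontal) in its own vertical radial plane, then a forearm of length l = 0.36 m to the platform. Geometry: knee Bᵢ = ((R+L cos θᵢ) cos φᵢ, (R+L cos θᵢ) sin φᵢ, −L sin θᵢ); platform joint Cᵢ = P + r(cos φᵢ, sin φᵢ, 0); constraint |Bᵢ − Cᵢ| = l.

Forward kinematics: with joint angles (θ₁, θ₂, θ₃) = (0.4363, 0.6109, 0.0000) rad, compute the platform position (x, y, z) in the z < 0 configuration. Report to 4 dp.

arm 1 at φ=0.0°: e+L cos θ1 = 0.2106;  centre 1 = (0.2106, 0.0000, -0.0423)
φ2=120.0°: virtual centre (-0.1010, 0.1749, -0.0574), radius l
arm 3 at φ=240.0°: e+L cos θ3 = 0.2200;  centre 3 = (-0.1100, -0.1905, 0.0000)
subtract pairs → two planes through P
linear system: -0.6232x+0.3497y = -0.0021−-0.0302z; -0.6413x+-0.3811y = 0.0022−0.0845z
Cramer: x(z) = 0.0000+0.0391z;  y(z) = -0.0059+0.1560z
into |P−centre ₁|² = l²: 1.0259z² + 0.0662z + -0.0834 = 0;  Δ = 0.3467;  z = -0.3192 or 0.2547 → z<0 root = -0.3192
x = -0.0125, y = -0.0557

(-0.0125, -0.0557, -0.3192)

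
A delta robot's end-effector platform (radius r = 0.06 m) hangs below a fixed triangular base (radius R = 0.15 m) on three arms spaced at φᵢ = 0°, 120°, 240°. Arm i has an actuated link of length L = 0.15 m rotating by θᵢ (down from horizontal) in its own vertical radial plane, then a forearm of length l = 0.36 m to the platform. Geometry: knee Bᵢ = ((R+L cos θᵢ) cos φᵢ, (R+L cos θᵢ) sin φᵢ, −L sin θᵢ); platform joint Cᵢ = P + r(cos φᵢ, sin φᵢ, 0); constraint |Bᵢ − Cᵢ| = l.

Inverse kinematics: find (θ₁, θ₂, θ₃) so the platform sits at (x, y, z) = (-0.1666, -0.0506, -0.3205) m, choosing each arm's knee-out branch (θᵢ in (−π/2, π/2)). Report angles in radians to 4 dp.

θ₁ = 1.2217, θ₂ = 0.4367, θ₃ = 0.0002

arm 1 (φ=0.0°): x'=-0.1666, y'=-0.0506
  e−x'=0.2566;  (l²−L²−(e−x')²−y'²−z²)/2L = -0.2134
  γ=atan2(-0.3205,0.2566)=-0.8957;  ψ=arccos(-0.5198)=2.1174;  θ1=γ+ψ≈1.2217
rotate P by −φ2: (0.0395, 0.1696, -0.3205)
  A cos θ + B sin θ = C:  0.0505·cos θ + -0.3205·sin θ = -0.0898
  θ2 = atan2(B,A) + arccos(C/0.3245) = 0.4367
φ3=240.0° → target in arm frame (0.1271, -0.1190)
  A=-0.0371, B=-0.3205, C=(l²−L²−A²−y'²−z²)/(2L)=-0.0372
  √(A²+B²)=0.3226;  θ3 = -1.6861+1.6863 ≈ 0.0002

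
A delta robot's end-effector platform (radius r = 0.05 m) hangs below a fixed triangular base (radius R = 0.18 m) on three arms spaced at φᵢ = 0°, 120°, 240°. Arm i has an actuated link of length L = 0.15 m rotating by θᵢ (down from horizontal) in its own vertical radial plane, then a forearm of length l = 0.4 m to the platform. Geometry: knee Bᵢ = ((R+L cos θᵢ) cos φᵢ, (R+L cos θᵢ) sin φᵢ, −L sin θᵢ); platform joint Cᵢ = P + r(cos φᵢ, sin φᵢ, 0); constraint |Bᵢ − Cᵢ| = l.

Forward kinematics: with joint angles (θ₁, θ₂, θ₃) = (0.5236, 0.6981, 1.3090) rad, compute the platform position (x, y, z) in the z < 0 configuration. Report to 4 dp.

(0.0802, 0.0929, -0.4201)

φ1=0.0°: virtual centre (0.2599, 0.0000, -0.0750), radius l
arm 2 at φ=120.0°: ρ2 = 0.2449;  S2 = (-0.1225, 0.2121, -0.0964)
S3 = (0.1688·cos240.0°, 0.1688·sin240.0°, -0.1449) = (-0.0844, -0.1462, -0.1449)
|S₂|²−|S₁|² = -0.0039;  |S₃|²−|S₁|² = -0.0237
[-0.7647 0.4242 -0.0428]·P = -0.0039;  [-0.6886 -0.2924 -0.1398]·P = -0.0237
det = 0.5157;  x = 0.0217+-0.1393z,  y = 0.0299+-0.1501z
into |P−S₁|² = l²: 1.0419z² + 0.2074z + -0.0967 = 0;  Δ = 0.4462;  z = -0.4201 or 0.2210 → z<0 root = -0.4201
x = 0.0802, y = 0.0929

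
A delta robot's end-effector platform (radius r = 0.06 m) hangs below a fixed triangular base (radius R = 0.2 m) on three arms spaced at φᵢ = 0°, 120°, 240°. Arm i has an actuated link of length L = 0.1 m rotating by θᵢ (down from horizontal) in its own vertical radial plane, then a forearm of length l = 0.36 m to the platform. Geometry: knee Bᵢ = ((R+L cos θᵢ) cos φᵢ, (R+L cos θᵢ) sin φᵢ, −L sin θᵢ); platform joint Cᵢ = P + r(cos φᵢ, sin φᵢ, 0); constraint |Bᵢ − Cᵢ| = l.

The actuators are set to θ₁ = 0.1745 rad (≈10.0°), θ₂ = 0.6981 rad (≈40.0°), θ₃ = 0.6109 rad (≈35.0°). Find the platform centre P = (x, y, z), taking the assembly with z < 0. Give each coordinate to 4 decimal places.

(0.0481, -0.0082, -0.3228)

arm 1 at φ=0.0°: ρ1 = 0.2385;  O1 = (0.2385, 0.0000, -0.0174)
arm 2 at φ=120.0°: ρ2 = 0.2166;  O2 = (-0.1083, 0.1876, -0.0643)
φ3=240.0°: virtual centre (-0.1110, -0.1922, -0.0574), radius l
eliminate P² terms by subtracting sphere 1 from 2 and 3
linear system: -0.6936x+0.3752y = -0.0061−-0.0938z; -0.6989x+-0.3844y = -0.0046−-0.0800z
Cramer: x(z) = 0.0077-0.1250z;  y(z) = -0.0020+0.0191z
into |P−O₁|² = l²: 1.0160z² + 0.0923z + -0.0761 = 0;  Δ = 0.3176;  z = -0.3228 or 0.2319 → z<0 root = -0.3228
x = 0.0481, y = -0.0082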